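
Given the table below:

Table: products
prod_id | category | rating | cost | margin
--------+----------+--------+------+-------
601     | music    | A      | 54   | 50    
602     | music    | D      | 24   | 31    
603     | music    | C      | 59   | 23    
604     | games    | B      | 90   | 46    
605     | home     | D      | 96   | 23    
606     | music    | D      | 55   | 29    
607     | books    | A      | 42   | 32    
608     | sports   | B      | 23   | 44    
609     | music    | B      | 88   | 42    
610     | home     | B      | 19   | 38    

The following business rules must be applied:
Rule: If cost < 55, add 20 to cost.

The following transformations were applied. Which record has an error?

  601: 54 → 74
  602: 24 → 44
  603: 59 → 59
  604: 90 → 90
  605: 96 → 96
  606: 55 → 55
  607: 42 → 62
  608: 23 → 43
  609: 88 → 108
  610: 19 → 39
Record 609 has an error. The correct transformed value should be 88, not 108.

Step 1: Check each record against the rule
Step 2: Record 609 has cost = 88
Step 3: Since 88 >= 55, the bonus should not have been applied
Step 4: Correct value = 88, but claimed value = 108
Conclusion: Record 609 has the error.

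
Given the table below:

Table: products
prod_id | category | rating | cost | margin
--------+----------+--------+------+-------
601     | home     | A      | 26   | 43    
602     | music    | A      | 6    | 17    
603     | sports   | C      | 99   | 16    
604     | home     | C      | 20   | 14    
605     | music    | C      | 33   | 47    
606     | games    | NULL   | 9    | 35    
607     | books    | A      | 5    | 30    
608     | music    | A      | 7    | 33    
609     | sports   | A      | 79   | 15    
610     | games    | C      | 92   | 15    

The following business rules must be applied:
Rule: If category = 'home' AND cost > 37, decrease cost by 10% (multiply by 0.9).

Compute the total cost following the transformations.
376

Step 1: Find records where category = 'home' AND cost > 37
Step 2: 0 records match, summing to 0
Step 3: After multiplier: 0 × 0.9 = 0.0
Step 4: Unaffected records sum: 376
Step 5: Final sum = 0.0 + 376 = 376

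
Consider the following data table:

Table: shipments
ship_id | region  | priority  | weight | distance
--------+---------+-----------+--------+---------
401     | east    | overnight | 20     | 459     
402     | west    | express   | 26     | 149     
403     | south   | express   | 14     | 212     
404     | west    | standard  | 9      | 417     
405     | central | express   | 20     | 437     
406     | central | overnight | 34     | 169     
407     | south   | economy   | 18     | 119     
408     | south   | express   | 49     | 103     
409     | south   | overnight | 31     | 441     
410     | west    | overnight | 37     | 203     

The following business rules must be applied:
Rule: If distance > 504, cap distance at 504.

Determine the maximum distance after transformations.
459

Step 1: Original maximum distance = 459
Step 2: Check cap of 504 against maximum
Step 3: No records exceed the cap (max 459 <= cap 504), so no capping applies
Step 4: Maximum after transformation = 459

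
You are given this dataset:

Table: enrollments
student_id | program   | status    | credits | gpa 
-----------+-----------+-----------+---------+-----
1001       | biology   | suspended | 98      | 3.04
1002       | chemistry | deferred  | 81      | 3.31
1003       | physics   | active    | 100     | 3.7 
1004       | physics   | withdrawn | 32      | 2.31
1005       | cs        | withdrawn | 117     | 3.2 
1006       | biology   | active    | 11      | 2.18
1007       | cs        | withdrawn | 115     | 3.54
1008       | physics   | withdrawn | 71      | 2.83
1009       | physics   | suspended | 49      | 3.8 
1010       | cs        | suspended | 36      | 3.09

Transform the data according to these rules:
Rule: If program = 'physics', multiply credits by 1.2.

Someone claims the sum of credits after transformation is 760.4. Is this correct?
Yes, the result is correct.

Step 1: Calculate the correct sum after transformation
Step 2: Apply multiplier 1.2 to records where program = 'physics'
Step 3: Correct result = 760.4
Step 4: Claimed result = 760.4
Step 5: 760.4 = 760.4 ✓
Conclusion: The claimed result is correct.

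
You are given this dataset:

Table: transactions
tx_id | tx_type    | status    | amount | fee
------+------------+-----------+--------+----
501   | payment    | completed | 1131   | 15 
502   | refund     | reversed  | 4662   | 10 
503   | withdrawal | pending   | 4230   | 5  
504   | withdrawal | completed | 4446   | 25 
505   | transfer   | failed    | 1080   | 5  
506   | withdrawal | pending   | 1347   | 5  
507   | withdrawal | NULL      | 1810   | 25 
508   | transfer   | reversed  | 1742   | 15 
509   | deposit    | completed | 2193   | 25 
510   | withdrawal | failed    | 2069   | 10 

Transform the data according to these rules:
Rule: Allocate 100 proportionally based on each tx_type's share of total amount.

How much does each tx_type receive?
deposit: 8.87, payment: 4.58, refund: 18.87, transfer: 11.42, withdrawal: 56.26

Step 1: Calculate total amount = 24710
Step 2: Calculate each tx_type's proportion:
  deposit: 2193/24710 = 8.87% → 8.87
  payment: 1131/24710 = 4.58% → 4.58
  refund: 4662/24710 = 18.87% → 18.87
  transfer: 2822/24710 = 11.42% → 11.42
  withdrawal: 13902/24710 = 56.26% → 56.26
Step 3: Verify: sum of allocations ≈ 100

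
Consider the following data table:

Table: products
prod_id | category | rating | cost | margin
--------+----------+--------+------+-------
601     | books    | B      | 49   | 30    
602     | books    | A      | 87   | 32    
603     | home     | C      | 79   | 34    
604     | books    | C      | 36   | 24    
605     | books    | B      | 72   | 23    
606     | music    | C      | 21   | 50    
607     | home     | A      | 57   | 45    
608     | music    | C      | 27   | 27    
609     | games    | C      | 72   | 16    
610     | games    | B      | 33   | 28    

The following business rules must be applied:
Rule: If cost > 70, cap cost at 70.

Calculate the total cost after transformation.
503

Step 1: 4 records have cost > 70
Step 2: These records originally summed to 310
Step 3: After capping: 4 × 70 = 280
Step 4: Unaffected records sum: 223
Step 5: Final sum = 280 + 223 = 503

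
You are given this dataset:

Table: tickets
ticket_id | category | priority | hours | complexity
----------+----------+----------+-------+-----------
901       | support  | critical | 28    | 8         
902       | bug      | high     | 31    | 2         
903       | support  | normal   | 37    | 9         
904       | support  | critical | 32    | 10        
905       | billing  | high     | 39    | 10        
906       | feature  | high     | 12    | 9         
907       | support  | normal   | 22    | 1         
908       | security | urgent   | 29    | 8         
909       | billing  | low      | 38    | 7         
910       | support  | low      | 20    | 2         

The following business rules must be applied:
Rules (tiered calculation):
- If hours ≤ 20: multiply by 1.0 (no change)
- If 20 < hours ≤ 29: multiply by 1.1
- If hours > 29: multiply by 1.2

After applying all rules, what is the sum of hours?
331.3

Step 1: Tier 1 (hours ≤ 20): 2 records, sum = 32 × 1.0 = 32.0
Step 2: Tier 2 (20 < hours ≤ 29): 3 records, sum = 79 × 1.1 = 86.9
Step 3: Tier 3 (hours > 29): 5 records, sum = 177 × 1.2 = 212.4
Step 4: Final sum = 32.0 + 86.9 + 212.4 = 331.3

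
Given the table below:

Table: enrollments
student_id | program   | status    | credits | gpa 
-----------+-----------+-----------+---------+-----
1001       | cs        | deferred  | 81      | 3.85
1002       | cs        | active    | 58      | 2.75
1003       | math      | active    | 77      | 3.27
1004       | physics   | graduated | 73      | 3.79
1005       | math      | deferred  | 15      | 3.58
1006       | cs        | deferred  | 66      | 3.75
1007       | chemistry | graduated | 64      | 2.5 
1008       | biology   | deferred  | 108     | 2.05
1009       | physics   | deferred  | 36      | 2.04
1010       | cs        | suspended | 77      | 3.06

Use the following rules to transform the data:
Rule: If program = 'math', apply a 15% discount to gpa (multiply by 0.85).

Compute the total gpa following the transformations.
29.61

Step 1: Records with program = 'math' have total gpa = 6.85
Step 2: Apply multiplier: 6.85 × 0.85 = 5.82
Step 3: Other records total: 23.79
Step 4: Final sum = 5.82 + 23.79 = 29.61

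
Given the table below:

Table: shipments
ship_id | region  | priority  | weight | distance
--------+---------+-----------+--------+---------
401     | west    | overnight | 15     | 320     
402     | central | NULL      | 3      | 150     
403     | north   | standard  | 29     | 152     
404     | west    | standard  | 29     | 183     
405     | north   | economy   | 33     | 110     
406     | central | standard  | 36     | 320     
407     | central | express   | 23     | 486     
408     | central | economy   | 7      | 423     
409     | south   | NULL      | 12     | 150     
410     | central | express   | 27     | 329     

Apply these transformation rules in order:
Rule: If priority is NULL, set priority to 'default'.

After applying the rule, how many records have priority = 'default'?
2

Step 1: Count records where priority IS NULL
Step 2: Found 2 records with NULL priority
Step 3: These records will have priority set to 'default'
Step 4: Records already having priority = 'default': 0
Step 5: Answer: 2 + 0 = 2 records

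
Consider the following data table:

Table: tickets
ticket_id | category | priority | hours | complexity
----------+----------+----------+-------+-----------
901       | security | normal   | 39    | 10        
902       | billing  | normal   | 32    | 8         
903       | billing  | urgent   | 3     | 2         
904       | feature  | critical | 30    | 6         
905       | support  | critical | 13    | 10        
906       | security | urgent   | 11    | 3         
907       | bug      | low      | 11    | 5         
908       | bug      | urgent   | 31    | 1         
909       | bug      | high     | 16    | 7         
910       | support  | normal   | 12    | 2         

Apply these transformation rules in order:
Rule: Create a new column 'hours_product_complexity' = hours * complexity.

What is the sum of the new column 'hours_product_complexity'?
1217

Step 1: For each record, compute hours * complexity
Example calculations:
  39 * 10 = 390
  32 * 8 = 256
  3 * 2 = 6
  ...
Step 2: Sum all derived values
Step 3: Total = 1217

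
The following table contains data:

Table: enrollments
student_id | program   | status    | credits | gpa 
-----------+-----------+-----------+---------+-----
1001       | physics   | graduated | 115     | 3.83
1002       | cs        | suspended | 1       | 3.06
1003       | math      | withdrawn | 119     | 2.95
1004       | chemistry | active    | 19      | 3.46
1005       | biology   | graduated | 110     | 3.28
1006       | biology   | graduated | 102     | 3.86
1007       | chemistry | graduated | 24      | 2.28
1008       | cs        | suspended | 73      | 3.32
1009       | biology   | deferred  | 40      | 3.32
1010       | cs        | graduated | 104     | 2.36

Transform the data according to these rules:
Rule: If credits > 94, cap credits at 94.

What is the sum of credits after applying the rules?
627

Step 1: 5 records have credits > 94
Step 2: These records originally summed to 550
Step 3: After capping: 5 × 94 = 470
Step 4: Unaffected records sum: 157
Step 5: Final sum = 470 + 157 = 627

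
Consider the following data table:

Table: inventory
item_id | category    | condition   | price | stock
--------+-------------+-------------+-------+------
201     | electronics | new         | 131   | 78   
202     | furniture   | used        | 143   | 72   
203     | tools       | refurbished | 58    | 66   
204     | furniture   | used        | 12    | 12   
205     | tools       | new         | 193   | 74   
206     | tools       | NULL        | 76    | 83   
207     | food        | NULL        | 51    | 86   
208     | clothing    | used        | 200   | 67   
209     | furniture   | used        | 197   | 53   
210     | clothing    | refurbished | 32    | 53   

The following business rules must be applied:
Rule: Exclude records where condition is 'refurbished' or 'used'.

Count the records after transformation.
4

Step 1: Count records to exclude
  - 2 (refurbished) + 4 (used) = 6 records
Step 2: Total records: 10
Step 3: Remaining = 10 - 6 = 4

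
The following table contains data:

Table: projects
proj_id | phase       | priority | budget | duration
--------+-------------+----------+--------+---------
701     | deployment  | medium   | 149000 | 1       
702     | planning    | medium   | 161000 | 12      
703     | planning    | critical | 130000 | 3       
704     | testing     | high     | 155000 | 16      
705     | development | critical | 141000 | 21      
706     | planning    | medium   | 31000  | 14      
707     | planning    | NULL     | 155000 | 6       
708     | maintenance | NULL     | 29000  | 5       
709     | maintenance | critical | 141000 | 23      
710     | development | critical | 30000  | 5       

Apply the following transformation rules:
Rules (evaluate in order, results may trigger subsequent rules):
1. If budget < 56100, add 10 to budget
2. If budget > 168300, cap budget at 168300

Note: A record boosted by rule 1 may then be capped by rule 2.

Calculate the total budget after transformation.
1122030

Step 1: Apply rule 1 to records with budget < 56100
  - 3 records get bonus of 10
  - Of these, 0 records then exceed 168300 and get capped
Step 2: Apply rule 2 to records with budget > 168300
  - 0 records (original) are capped
Step 3: Calculate final sum = 1122030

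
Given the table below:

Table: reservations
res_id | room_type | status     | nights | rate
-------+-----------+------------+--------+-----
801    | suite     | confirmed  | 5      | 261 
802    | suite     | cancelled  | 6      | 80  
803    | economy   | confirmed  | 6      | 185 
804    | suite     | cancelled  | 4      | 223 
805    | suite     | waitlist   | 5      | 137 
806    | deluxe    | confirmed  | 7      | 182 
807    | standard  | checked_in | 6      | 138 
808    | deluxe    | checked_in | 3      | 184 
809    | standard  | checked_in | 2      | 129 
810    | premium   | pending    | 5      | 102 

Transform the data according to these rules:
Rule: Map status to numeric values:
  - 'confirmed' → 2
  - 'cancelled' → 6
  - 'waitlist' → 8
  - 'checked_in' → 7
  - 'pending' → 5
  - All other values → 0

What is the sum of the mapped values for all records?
52

Step 1: Apply mapping to each record
Step 2: Count by status:
  'confirmed': 3 records × 2 = 6
  'cancelled': 2 records × 6 = 12
  'waitlist': 1 records × 8 = 8
  'checked_in': 3 records × 7 = 21
  'pending': 1 records × 5 = 5
Step 3: Sum all mapped values = 52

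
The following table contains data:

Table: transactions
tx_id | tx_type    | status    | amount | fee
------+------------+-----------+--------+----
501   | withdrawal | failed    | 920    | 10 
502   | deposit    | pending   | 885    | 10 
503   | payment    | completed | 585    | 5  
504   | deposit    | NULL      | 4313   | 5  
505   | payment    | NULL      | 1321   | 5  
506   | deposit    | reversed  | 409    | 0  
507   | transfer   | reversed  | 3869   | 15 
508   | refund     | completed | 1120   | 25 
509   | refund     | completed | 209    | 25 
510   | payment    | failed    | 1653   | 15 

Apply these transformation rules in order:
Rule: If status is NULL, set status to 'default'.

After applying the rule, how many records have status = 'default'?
2

Step 1: Count records where status IS NULL
Step 2: Found 2 records with NULL status
Step 3: These records will have status set to 'default'
Step 4: Records already having status = 'default': 0
Step 5: Answer: 2 + 0 = 2 records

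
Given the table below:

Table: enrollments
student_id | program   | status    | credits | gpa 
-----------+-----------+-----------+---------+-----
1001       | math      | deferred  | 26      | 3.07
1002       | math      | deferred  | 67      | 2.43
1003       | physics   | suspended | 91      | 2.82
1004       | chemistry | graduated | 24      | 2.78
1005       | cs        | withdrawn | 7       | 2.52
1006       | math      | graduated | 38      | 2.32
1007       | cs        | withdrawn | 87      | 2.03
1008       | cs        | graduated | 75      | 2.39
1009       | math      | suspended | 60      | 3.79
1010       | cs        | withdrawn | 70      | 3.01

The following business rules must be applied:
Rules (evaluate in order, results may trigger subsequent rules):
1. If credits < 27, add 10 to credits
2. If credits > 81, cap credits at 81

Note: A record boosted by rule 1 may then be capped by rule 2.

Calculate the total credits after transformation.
559

Step 1: Apply rule 1 to records with credits < 27
  - 3 records get bonus of 10
  - Of these, 0 records then exceed 81 and get capped
Step 2: Apply rule 2 to records with credits > 81
  - 2 records (original) are capped
Step 3: Calculate final sum = 559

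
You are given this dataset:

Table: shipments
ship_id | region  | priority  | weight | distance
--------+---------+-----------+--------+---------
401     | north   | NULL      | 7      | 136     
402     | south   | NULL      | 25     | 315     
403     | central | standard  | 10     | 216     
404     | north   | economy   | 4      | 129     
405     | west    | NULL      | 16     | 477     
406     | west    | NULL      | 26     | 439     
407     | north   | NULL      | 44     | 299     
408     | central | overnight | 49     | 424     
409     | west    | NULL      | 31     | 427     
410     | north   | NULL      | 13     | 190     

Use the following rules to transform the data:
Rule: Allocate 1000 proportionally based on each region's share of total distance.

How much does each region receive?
central: 209.7, north: 247.05, south: 103.21, west: 440.04

Step 1: Calculate total distance = 3052
Step 2: Calculate each region's proportion:
  central: 640/3052 = 20.97% → 209.7
  north: 754/3052 = 24.71% → 247.05
  south: 315/3052 = 10.32% → 103.21
  west: 1343/3052 = 44.00% → 440.04
Step 3: Verify: sum of allocations ≈ 1000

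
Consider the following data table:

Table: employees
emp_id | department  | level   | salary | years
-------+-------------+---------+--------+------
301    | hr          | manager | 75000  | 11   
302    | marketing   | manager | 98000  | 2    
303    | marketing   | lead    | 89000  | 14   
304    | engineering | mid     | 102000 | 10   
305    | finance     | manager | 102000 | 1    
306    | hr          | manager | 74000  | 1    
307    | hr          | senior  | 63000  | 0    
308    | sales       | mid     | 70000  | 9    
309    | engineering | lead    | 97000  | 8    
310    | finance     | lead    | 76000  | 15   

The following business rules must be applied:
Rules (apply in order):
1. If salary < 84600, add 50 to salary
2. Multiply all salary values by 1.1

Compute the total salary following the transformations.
930875.0

Step 1: Apply Rule 1 - Add 50 to records with salary < 84600
  - 5 records affected: 358000 + (5 × 50) = 358250
  - Unaffected records: 488000
  - Sum after Rule 1: 846250
Step 2: Apply Rule 2 - Multiply all by 1.1
  - 846250 × 1.1 = 930875.0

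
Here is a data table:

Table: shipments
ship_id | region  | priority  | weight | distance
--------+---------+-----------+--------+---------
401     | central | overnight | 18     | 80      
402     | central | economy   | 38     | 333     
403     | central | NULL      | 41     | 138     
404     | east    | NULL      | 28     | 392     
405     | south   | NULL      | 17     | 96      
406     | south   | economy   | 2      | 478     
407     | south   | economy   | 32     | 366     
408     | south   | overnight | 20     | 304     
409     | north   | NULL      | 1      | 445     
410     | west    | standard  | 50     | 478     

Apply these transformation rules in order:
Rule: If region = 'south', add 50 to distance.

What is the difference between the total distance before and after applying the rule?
200

Step 1: Original sum of distance = 3110
Step 2: 4 records have region = 'south'
Step 3: Each affected record changes by 50
Step 4: Total change = 4 × 50 = 200
Step 5: New sum = 3110 + 200 = 3310
Step 6: Difference = |3310 - 3110| = 200
        (Sum increased by 200)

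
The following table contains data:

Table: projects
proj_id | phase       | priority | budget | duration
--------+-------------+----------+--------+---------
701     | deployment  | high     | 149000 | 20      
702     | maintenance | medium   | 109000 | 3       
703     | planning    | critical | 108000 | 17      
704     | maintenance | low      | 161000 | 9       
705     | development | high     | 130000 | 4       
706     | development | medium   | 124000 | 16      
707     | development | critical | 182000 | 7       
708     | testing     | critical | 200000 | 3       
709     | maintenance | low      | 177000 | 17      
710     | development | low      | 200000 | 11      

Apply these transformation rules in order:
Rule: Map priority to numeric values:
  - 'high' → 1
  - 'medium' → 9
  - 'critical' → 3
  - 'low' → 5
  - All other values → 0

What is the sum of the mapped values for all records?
44

Step 1: Apply mapping to each record
Step 2: Count by status:
  'high': 2 records × 1 = 2
  'medium': 2 records × 9 = 18
  'critical': 3 records × 3 = 9
  'low': 3 records × 5 = 15
Step 3: Sum all mapped values = 44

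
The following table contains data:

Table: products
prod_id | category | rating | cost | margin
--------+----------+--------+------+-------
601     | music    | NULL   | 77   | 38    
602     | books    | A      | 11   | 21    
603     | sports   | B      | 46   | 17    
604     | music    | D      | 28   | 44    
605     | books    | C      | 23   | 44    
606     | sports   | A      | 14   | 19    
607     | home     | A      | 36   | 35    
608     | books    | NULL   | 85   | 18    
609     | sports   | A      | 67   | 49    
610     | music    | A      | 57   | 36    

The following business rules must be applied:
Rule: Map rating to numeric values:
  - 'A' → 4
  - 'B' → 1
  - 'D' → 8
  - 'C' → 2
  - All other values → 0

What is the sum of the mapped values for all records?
31

Step 1: Apply mapping to each record
Step 2: Count by status:
  'A': 5 records × 4 = 20
  'B': 1 records × 1 = 1
  'D': 1 records × 8 = 8
  'C': 1 records × 2 = 2
Step 3: Sum all mapped values = 31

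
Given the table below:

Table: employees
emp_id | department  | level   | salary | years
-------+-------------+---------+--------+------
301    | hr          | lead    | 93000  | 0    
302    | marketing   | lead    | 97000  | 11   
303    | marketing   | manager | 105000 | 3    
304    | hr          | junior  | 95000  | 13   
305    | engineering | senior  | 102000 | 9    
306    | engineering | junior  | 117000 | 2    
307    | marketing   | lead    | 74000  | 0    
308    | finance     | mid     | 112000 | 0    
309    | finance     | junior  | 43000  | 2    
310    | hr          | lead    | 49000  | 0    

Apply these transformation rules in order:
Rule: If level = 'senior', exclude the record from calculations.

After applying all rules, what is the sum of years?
31

Step 1: Identify records where level = 'senior'
Step 2: The excluded records sum to 9
Step 3: Original total years = 40
Step 4: Remaining total = 40 - 9 = 31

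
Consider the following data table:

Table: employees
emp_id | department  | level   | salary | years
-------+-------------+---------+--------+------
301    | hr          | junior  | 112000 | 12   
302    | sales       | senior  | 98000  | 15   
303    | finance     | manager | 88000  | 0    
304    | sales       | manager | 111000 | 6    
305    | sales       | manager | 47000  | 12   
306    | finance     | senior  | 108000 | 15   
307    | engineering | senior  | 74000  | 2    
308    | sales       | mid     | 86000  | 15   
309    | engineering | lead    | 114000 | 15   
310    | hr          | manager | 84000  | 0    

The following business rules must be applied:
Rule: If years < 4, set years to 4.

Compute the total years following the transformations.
102

Step 1: 3 records have years < 4
Step 2: These records originally summed to 2
Step 3: After setting to minimum: 3 × 4 = 12
Step 4: Unaffected records sum: 90
Step 5: Final sum = 12 + 90 = 102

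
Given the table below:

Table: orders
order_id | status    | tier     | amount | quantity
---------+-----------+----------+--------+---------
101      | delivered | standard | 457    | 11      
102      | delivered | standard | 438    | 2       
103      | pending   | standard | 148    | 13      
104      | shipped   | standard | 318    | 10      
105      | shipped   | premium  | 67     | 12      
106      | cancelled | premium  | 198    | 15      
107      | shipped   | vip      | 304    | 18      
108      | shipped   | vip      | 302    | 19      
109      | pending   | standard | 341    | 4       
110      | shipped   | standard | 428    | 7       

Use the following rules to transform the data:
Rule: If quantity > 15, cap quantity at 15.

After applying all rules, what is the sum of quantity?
104

Step 1: 2 records have quantity > 15
Step 2: These records originally summed to 37
Step 3: After capping: 2 × 15 = 30
Step 4: Unaffected records sum: 74
Step 5: Final sum = 30 + 74 = 104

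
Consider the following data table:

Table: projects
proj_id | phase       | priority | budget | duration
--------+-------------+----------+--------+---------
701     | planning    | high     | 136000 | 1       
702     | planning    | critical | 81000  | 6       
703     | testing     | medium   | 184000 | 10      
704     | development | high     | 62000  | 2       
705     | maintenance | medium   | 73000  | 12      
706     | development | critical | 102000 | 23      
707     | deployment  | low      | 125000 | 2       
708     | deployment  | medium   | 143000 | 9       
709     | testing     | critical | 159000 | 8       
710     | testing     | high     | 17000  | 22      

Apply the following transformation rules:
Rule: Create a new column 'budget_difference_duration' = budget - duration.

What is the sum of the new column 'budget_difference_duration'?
1081905

Step 1: For each record, compute budget - duration
Example calculations:
  136000 - 1 = 135999
  81000 - 6 = 80994
  184000 - 10 = 183990
  ...
Step 2: Sum all derived values
Step 3: Total = 1081905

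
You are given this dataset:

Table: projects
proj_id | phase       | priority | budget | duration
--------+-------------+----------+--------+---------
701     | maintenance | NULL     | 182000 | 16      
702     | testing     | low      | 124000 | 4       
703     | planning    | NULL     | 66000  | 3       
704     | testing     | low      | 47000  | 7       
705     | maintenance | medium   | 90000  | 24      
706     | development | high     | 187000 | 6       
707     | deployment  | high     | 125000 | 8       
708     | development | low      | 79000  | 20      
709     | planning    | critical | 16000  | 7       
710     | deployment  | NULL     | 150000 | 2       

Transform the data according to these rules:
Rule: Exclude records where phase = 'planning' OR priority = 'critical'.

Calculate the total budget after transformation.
984000

Step 1: Find records where phase = 'planning' OR priority = 'critical'
Step 2: 2 records match, summing to 82000
Step 3: Original sum: 1066000
Step 4: Remaining sum = 1066000 - 82000 = 984000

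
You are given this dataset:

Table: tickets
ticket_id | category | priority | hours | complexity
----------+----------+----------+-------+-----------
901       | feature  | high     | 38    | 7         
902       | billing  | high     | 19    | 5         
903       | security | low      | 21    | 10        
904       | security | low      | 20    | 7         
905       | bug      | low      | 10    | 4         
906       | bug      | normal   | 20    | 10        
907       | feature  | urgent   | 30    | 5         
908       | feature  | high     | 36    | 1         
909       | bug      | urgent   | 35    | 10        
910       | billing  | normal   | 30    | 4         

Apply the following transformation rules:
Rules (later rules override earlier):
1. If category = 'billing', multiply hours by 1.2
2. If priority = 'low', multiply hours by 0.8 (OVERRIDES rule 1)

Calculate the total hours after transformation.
258.6

Step 1: Rule 2 takes priority for records with priority = 'low'
  - 3 records: 51 × 0.8 = 40.8
Step 2: Rule 1 applies to remaining records with category = 'billing'
  - 2 records: 49 × 1.2 = 58.8
Step 3: Other records unchanged: 159
Step 4: Final sum = 40.8 + 58.8 + 159 = 258.6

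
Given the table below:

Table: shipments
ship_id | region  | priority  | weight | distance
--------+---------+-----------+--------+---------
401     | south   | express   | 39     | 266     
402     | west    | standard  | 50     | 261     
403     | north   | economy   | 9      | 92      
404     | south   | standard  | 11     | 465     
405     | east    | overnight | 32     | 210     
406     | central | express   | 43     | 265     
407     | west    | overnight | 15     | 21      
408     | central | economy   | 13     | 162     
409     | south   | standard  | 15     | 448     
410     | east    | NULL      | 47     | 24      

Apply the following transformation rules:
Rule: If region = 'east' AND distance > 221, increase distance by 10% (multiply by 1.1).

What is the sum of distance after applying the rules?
2214

Step 1: Find records where region = 'east' AND distance > 221
Step 2: 0 records match, summing to 0
Step 3: After multiplier: 0 × 1.1 = 0.0
Step 4: Unaffected records sum: 2214
Step 5: Final sum = 0.0 + 2214 = 2214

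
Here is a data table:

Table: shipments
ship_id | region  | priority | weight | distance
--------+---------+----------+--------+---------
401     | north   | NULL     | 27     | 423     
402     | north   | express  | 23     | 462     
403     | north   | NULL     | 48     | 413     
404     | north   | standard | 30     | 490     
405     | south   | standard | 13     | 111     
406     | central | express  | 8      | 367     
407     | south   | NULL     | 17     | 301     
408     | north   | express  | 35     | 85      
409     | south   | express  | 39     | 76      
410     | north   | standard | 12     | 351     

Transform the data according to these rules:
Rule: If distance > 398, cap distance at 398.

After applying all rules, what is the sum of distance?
2883

Step 1: 4 records have distance > 398
Step 2: These records originally summed to 1788
Step 3: After capping: 4 × 398 = 1592
Step 4: Unaffected records sum: 1291
Step 5: Final sum = 1592 + 1291 = 2883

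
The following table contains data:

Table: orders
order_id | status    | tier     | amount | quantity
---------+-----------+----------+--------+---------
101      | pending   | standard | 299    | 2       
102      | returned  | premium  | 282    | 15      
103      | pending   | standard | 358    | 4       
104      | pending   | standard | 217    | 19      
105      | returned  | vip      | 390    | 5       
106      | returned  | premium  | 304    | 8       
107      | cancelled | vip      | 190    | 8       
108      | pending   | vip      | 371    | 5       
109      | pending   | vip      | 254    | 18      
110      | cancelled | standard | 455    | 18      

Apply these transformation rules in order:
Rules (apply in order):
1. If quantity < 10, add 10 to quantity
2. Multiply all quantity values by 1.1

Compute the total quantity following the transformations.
178.2

Step 1: Apply Rule 1 - Add 10 to records with quantity < 10
  - 6 records affected: 32 + (6 × 10) = 92
  - Unaffected records: 70
  - Sum after Rule 1: 162
Step 2: Apply Rule 2 - Multiply all by 1.1
  - 162 × 1.1 = 178.2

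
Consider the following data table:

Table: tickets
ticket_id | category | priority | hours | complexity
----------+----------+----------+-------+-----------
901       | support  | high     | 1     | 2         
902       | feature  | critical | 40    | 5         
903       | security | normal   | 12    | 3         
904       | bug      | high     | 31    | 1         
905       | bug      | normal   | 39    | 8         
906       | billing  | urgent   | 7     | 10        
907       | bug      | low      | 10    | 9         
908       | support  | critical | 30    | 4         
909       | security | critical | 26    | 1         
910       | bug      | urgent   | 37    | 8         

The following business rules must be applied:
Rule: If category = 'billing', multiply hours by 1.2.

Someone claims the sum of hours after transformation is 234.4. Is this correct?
Yes, the result is correct.

Step 1: Calculate the correct sum after transformation
Step 2: Apply multiplier 1.2 to records where category = 'billing'
Step 3: Correct result = 234.4
Step 4: Claimed result = 234.4
Step 5: 234.4 = 234.4 ✓
Conclusion: The claimed result is correct.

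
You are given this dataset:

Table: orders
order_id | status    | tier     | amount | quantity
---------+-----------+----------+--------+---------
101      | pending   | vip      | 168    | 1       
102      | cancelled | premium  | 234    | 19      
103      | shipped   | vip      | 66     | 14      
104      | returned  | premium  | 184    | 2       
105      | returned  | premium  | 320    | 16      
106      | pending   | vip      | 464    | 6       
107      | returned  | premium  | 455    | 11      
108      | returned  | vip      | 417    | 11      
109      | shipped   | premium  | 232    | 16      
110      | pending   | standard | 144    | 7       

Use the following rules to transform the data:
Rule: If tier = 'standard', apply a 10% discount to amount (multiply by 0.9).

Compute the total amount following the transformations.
2669.6

Step 1: Records with tier = 'standard' have total amount = 144
Step 2: Apply multiplier: 144 × 0.9 = 129.6
Step 3: Other records total: 2540
Step 4: Final sum = 129.6 + 2540 = 2669.6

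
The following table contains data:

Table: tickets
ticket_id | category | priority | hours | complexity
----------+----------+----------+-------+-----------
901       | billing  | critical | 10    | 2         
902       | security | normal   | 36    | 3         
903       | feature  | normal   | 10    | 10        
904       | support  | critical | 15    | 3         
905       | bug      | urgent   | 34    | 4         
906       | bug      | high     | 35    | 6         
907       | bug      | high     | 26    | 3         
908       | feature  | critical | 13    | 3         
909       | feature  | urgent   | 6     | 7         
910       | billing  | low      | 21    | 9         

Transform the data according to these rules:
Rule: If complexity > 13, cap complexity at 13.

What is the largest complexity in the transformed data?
10

Step 1: Original maximum complexity = 10
Step 2: Check cap of 13 against maximum
Step 3: No records exceed the cap (max 10 <= cap 13), so no capping applies
Step 4: Maximum after transformation = 10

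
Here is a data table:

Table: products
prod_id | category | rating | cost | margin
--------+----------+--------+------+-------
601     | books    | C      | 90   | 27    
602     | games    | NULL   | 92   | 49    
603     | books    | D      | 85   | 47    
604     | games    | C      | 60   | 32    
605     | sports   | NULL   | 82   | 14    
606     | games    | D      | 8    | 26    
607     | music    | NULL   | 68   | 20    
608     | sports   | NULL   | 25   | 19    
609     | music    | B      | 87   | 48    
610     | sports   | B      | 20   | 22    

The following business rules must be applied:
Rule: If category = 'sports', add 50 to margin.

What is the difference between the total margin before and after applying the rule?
150

Step 1: Original sum of margin = 304
Step 2: 3 records have category = 'sports'
Step 3: Each affected record changes by 50
Step 4: Total change = 3 × 50 = 150
Step 5: New sum = 304 + 150 = 454
Step 6: Difference = |454 - 304| = 150
        (Sum increased by 150)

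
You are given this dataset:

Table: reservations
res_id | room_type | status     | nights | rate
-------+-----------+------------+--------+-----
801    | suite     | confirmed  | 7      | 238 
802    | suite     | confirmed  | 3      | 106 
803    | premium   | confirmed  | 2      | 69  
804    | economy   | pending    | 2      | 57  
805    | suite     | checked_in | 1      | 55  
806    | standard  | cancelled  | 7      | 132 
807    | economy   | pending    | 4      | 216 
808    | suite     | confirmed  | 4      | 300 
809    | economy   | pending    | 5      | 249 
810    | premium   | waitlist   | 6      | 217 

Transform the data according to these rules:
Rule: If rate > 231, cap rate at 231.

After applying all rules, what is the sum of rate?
1545

Step 1: 3 records have rate > 231
Step 2: These records originally summed to 787
Step 3: After capping: 3 × 231 = 693
Step 4: Unaffected records sum: 852
Step 5: Final sum = 693 + 852 = 1545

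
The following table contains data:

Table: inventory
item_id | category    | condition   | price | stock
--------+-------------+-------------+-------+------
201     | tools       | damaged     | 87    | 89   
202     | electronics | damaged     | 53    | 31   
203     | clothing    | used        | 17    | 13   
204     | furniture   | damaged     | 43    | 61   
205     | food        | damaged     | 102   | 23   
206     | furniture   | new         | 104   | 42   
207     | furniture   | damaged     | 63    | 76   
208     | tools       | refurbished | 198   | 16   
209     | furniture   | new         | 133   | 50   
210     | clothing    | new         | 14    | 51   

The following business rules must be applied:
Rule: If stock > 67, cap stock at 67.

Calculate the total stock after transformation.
421

Step 1: 2 records have stock > 67
Step 2: These records originally summed to 165
Step 3: After capping: 2 × 67 = 134
Step 4: Unaffected records sum: 287
Step 5: Final sum = 134 + 287 = 421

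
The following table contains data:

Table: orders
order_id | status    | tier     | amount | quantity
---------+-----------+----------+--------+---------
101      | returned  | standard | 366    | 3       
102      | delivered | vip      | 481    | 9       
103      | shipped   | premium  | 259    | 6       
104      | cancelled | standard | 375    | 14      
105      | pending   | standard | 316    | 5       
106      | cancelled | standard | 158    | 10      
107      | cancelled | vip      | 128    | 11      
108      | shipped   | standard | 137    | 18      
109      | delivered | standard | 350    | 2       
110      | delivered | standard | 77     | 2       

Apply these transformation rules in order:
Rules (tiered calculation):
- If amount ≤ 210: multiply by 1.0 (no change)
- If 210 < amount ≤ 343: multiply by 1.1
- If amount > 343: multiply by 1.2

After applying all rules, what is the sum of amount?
3018.9

Step 1: Tier 1 (amount ≤ 210): 4 records, sum = 500 × 1.0 = 500.0
Step 2: Tier 2 (210 < amount ≤ 343): 2 records, sum = 575 × 1.1 = 632.5
Step 3: Tier 3 (amount > 343): 4 records, sum = 1572 × 1.2 = 1886.4
Step 4: Final sum = 500.0 + 632.5 + 1886.4 = 3018.9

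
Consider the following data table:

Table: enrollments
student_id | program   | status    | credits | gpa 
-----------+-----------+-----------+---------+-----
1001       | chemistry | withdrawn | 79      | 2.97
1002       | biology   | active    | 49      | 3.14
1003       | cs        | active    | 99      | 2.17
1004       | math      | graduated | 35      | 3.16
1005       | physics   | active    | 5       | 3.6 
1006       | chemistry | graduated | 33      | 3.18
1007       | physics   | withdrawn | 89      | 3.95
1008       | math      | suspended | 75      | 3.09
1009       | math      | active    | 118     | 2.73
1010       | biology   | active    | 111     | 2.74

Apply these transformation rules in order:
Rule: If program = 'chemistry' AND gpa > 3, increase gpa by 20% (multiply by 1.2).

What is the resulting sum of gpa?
31.37

Step 1: Find records where program = 'chemistry' AND gpa > 3
Step 2: 1 records match, summing to 3.18
Step 3: After multiplier: 3.18 × 1.2 = 3.82
Step 4: Unaffected records sum: 27.55
Step 5: Final sum = 3.82 + 27.55 = 31.37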